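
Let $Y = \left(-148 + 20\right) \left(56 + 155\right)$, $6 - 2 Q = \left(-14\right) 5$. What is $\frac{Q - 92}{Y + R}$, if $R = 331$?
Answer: $\frac{54}{26677} \approx 0.0020242$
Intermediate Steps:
$Q = 38$ ($Q = 3 - \frac{\left(-14\right) 5}{2} = 3 - -35 = 3 + 35 = 38$)
$Y = -27008$ ($Y = \left(-128\right) 211 = -27008$)
$\frac{Q - 92}{Y + R} = \frac{38 - 92}{-27008 + 331} = - \frac{54}{-26677} = \left(-54\right) \left(- \frac{1}{26677}\right) = \frac{54}{26677}$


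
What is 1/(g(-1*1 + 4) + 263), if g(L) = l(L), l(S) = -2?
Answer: 1/261 ≈ 0.0038314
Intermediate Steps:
g(L) = -2
1/(g(-1*1 + 4) + 263) = 1/(-2 + 263) = 1/261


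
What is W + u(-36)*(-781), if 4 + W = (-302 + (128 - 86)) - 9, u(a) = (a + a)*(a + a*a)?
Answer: 70852047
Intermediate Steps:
u(a) = 2*a*(a + a²) (u(a) = (2*a)*(a + a²) = 2*a*(a + a²))
W = -273 (W = -4 + ((-302 + (128 - 86)) - 9) = -4 + ((-302 + 42) - 9) = -4 + (-260 - 9) = -4 - 269 = -273)
W + u(-36)*(-781) = -273 + (2*(-36)²*(1 - 36))*(-781) = -273 + (2*1296*(-35))*(-781) = -273 - 90720*(-781) = -273 + 70852320 = 70852047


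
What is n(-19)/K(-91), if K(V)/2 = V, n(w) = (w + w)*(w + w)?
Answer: -722/91 ≈ -7.9341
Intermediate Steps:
n(w) = 4*w² (n(w) = (2*w)*(2*w) = 4*w²)
K(V) = 2*V
n(-19)/K(-91) = (4*(-19)²)/((2*(-91))) = (4*361)/(-182) = 1444*(-1/182) = -722/91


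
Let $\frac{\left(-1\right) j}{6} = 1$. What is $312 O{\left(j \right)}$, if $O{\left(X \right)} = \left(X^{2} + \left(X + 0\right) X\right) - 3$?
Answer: $21528$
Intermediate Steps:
$j = -6$ ($j = \left(-6\right) 1 = -6$)
$O{\left(X \right)} = -3 + 2 X^{2}$ ($O{\left(X \right)} = \left(X^{2} + X X\right) - 3 = \left(X^{2} + X^{2}\right) - 3 = 2 X^{2} - 3 = -3 + 2 X^{2}$)
$312 O{\left(j \right)} = 312 \left(-3 + 2 \left(-6\right)^{2}\right) = 312 \left(-3 + 2 \cdot 36\right) = 312 \left(-3 + 72\right) = 312 \cdot 69 = 21528$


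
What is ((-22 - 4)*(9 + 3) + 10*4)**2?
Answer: 73984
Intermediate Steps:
((-22 - 4)*(9 + 3) + 10*4)**2 = (-26*12 + 40)**2 = (-312 + 40)**2 = (-272)**2 = 73984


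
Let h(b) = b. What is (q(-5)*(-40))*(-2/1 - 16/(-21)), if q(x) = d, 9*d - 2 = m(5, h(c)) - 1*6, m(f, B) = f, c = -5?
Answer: 1040/189 ≈ 5.5026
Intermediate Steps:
d = ⅑ (d = 2/9 + (5 - 1*6)/9 = 2/9 + (5 - 6)/9 = 2/9 + (⅑)*(-1) = 2/9 - ⅑ = ⅑ ≈ 0.11111)
q(x) = ⅑
(q(-5)*(-40))*(-2/1 - 16/(-21)) = ((⅑)*(-40))*(-2/1 - 16/(-21)) = -40*(-2*1 - 16*(-1/21))/9 = -40*(-2 + 16/21)/9 = -40/9*(-26/21) = 1040/189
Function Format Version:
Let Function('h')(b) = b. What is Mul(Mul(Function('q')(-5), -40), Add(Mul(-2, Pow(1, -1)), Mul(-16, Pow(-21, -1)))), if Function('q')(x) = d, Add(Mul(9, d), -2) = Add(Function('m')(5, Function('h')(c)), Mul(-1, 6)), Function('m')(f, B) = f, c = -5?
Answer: Rational(1040, 189) ≈ 5.5026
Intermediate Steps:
d = Rational(1, 9) (d = Add(Rational(2, 9), Mul(Rational(1, 9), Add(5, Mul(-1, 6)))) = Add(Rational(2, 9), Mul(Rational(1, 9), Add(5, -6))) = Add(Rational(2, 9), Mul(Rational(1, 9), -1)) = Add(Rational(2, 9), Rational(-1, 9)) = Rational(1, 9) ≈ 0.11111)
Function('q')(x) = Rational(1, 9)
Mul(Mul(Function('q')(-5), -40), Add(Mul(-2, Pow(1, -1)), Mul(-16, Pow(-21, -1)))) = Mul(Mul(Rational(1, 9), -40), Add(Mul(-2, Pow(1, -1)), Mul(-16, Pow(-21, -1)))) = Mul(Rational(-40, 9), Add(Mul(-2, 1), Mul(-16, Rational(-1, 21)))) = Mul(Rational(-40, 9), Add(-2, Rational(16, 21))) = Mul(Rational(-40, 9), Rational(-26, 21)) = Rational(1040, 189)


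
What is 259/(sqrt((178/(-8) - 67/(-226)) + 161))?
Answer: 518*sqrt(7101937)/62849 ≈ 21.964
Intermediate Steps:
259/(sqrt((178/(-8) - 67/(-226)) + 161)) = 259/(sqrt((178*(-1/8) - 67*(-1/226)) + 161)) = 259/(sqrt((-89/4 + 67/226) + 161)) = 259/(sqrt(-9923/452 + 161)) = 259/(sqrt(62849/452)) = 259/((sqrt(7101937)/226)) = 259*(2*sqrt(7101937)/62849) = 518*sqrt(7101937)/62849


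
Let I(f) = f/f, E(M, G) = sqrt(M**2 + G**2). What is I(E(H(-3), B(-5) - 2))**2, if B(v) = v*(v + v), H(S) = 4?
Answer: 1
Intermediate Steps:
B(v) = 2*v**2 (B(v) = v*(2*v) = 2*v**2)
E(M, G) = sqrt(G**2 + M**2)
I(f) = 1
I(E(H(-3), B(-5) - 2))**2 = 1**2 = 1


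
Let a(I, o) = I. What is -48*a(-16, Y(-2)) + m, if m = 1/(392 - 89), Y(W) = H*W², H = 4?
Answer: 232705/303 ≈ 768.00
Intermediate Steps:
Y(W) = 4*W²
m = 1/303 ≈ 0.0033003
-48*a(-16, Y(-2)) + m = -48*(-16) + 1/303 = 768 + 1/303 = 232705/303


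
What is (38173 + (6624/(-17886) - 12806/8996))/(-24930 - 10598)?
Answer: -511820067939/476378538064 ≈ -1.0744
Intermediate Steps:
(38173 + (6624/(-17886) - 12806/8996))/(-24930 - 10598) = (38173 + (6624*(-1/17886) - 12806*1/8996))/(-35528) = (38173 + (-1104/2981 - 6403/4498))*(-1/35528) = (38173 - 24053135/13408538)*(-1/35528) = (511820067939/13408538)*(-1/35528) = -511820067939/476378538064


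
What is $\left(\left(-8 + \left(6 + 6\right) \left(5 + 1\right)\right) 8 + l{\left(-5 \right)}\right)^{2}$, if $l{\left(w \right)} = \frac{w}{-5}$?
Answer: $263169$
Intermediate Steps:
$l{\left(w \right)} = - \frac{w}{5}$ ($l{\left(w \right)} = w \left(- \frac{1}{5}\right) = - \frac{w}{5}$)
$\left(\left(-8 + \left(6 + 6\right) \left(5 + 1\right)\right) 8 + l{\left(-5 \right)}\right)^{2} = \left(\left(-8 + \left(6 + 6\right) \left(5 + 1\right)\right) 8 - -1\right)^{2} = \left(\left(-8 + 12 \cdot 6\right) 8 + 1\right)^{2} = \left(\left(-8 + 72\right) 8 + 1\right)^{2} = \left(64 \cdot 8 + 1\right)^{2} = \left(512 + 1\right)^{2} = 513^{2} = 263169$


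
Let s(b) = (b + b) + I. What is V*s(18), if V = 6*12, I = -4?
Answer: 2304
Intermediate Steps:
s(b) = -4 + 2*b (s(b) = (b + b) - 4 = 2*b - 4 = -4 + 2*b)
V = 72
V*s(18) = 72*(-4 + 2*18) = 72*(-4 + 36) = 72*32 = 2304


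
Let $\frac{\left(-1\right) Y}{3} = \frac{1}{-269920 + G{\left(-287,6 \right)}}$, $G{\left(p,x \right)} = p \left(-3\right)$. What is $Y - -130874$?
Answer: $\frac{35212827569}{269059} \approx 1.3087 \cdot 10^{5}$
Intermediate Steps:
$G{\left(p,x \right)} = - 3 p$
$Y = \frac{3}{269059}$ ($Y = - \frac{3}{-269920 - -861} = - \frac{3}{-269920 + 861} = - \frac{3}{-269059} = \left(-3\right) \left(- \frac{1}{269059}\right) = \frac{3}{269059} \approx 1.115 \cdot 10^{-5}$)
$Y - -130874 = \frac{3}{269059} - -130874 = \frac{3}{269059} + 130874 = \frac{35212827569}{269059}$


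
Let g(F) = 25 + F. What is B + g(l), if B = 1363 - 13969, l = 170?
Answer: -12411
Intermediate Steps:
B = -12606
B + g(l) = -12606 + (25 + 170) = -12606 + 195 = -12411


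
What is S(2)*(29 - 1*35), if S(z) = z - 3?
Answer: 6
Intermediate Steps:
S(z) = -3 + z
S(2)*(29 - 1*35) = (-3 + 2)*(29 - 1*35) = -(29 - 35) = -1*(-6) = 6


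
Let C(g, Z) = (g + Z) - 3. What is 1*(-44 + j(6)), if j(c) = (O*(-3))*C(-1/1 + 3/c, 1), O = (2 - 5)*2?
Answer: -89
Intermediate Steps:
O = -6 (O = -3*2 = -6)
C(g, Z) = -3 + Z + g (C(g, Z) = (Z + g) - 3 = -3 + Z + g)
j(c) = -54 + 54/c (j(c) = (-6*(-3))*(-3 + 1 + (-1/1 + 3/c)) = 18*(-3 + 1 + (-1*1 + 3/c)) = 18*(-3 + 1 + (-1 + 3/c)) = 18*(-3 + 3/c) = -54 + 54/c)
1*(-44 + j(6)) = 1*(-44 + (-54 + 54/6)) = 1*(-44 + (-54 + 54*(1/6))) = 1*(-44 + (-54 + 9)) = 1*(-44 - 45) = 1*(-89) = -89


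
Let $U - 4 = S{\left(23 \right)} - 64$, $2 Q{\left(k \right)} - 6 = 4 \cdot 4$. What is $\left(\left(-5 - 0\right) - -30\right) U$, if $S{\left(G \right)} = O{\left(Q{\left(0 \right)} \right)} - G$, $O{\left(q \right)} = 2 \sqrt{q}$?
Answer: $-2075 + 50 \sqrt{11} \approx -1909.2$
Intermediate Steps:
$Q{\left(k \right)} = 11$ ($Q{\left(k \right)} = 3 + \frac{4 \cdot 4}{2} = 3 + \frac{1}{2} \cdot 16 = 3 + 8 = 11$)
$S{\left(G \right)} = - G + 2 \sqrt{11}$ ($S{\left(G \right)} = 2 \sqrt{11} - G = - G + 2 \sqrt{11}$)
$U = -83 + 2 \sqrt{11}$ ($U = 4 + \left(\left(\left(-1\right) 23 + 2 \sqrt{11}\right) - 64\right) = 4 - \left(87 - 2 \sqrt{11}\right) = -83 + 2 \sqrt{11} \approx -76.367$)
$\left(\left(-5 - 0\right) - -30\right) U = \left(\left(-5 - 0\right) - -30\right) \left(-83 + 2 \sqrt{11}\right) = \left(\left(-5 + 0\right) + 30\right) \left(-83 + 2 \sqrt{11}\right) = \left(-5 + 30\right) \left(-83 + 2 \sqrt{11}\right) = 25 \left(-83 + 2 \sqrt{11}\right) = -2075 + 50 \sqrt{11}$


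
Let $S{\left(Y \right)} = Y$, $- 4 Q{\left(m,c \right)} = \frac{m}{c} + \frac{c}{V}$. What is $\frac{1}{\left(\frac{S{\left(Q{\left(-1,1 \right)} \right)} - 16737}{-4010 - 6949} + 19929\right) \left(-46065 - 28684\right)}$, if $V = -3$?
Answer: $- \frac{32877}{48979726483307} \approx -6.7124 \cdot 10^{-10}$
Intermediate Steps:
$Q{\left(m,c \right)} = \frac{c}{12} - \frac{m}{4 c}$ ($Q{\left(m,c \right)} = - \frac{\frac{m}{c} + \frac{c}{-3}}{4} = - \frac{\frac{m}{c} + c \left(- \frac{1}{3}\right)}{4} = - \frac{\frac{m}{c} - \frac{c}{3}}{4} = - \frac{- \frac{c}{3} + \frac{m}{c}}{4} = \frac{c}{12} - \frac{m}{4 c}$)
$\frac{1}{\left(\frac{S{\left(Q{\left(-1,1 \right)} \right)} - 16737}{-4010 - 6949} + 19929\right) \left(-46065 - 28684\right)} = \frac{1}{\left(\frac{\left(\frac{1}{12} \cdot 1 - - \frac{1}{4 \cdot 1}\right) - 16737}{-4010 - 6949} + 19929\right) \left(-46065 - 28684\right)} = \frac{1}{\left(\frac{\left(\frac{1}{12} - \left(- \frac{1}{4}\right) 1\right) - 16737}{-10959} + 19929\right) \left(-74749\right)} = \frac{1}{\left(\left(\left(\frac{1}{12} + \frac{1}{4}\right) - 16737\right) \left(- \frac{1}{10959}\right) + 19929\right) \left(-74749\right)} = \frac{1}{\left(\left(\frac{1}{3} - 16737\right) \left(- \frac{1}{10959}\right) + 19929\right) \left(-74749\right)} = \frac{1}{\left(\left(- \frac{50210}{3}\right) \left(- \frac{1}{10959}\right) + 19929\right) \left(-74749\right)} = \frac{1}{\left(\frac{50210}{32877} + 19929\right) \left(-74749\right)} = \frac{1}{\frac{655255943}{32877} \left(-74749\right)} = \frac{1}{- \frac{48979726483307}{32877}} = - \frac{32877}{48979726483307}$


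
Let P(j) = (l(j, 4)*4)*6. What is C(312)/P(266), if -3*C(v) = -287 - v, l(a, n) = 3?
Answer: 599/216 ≈ 2.7731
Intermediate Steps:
C(v) = 287/3 + v/3 (C(v) = -(-287 - v)/3 = 287/3 + v/3)
P(j) = 72 (P(j) = (3*4)*6 = 12*6 = 72)
C(312)/P(266) = (287/3 + (1/3)*312)/72 = (287/3 + 104)*(1/72) = (599/3)*(1/72) = 599/216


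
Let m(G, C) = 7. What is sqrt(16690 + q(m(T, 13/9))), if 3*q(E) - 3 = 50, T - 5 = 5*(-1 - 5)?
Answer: sqrt(150369)/3 ≈ 129.26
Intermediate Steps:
T = -25 (T = 5 + 5*(-1 - 5) = 5 + 5*(-6) = 5 - 30 = -25)
q(E) = 53/3 (q(E) = 1 + (1/3)*50 = 1 + 50/3 = 53/3)
sqrt(16690 + q(m(T, 13/9))) = sqrt(16690 + 53/3) = sqrt(50123/3) = sqrt(150369)/3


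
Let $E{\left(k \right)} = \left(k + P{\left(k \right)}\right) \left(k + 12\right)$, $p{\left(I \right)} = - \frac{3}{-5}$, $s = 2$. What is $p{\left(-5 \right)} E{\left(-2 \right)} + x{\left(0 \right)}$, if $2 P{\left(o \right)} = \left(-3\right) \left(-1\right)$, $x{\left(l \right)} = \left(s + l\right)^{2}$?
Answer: $1$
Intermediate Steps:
$p{\left(I \right)} = \frac{3}{5}$ ($p{\left(I \right)} = \left(-3\right) \left(- \frac{1}{5}\right) = \frac{3}{5}$)
$x{\left(l \right)} = \left(2 + l\right)^{2}$
$P{\left(o \right)} = \frac{3}{2}$ ($P{\left(o \right)} = \frac{\left(-3\right) \left(-1\right)}{2} = \frac{1}{2} \cdot 3 = \frac{3}{2}$)
$E{\left(k \right)} = \left(12 + k\right) \left(\frac{3}{2} + k\right)$ ($E{\left(k \right)} = \left(k + \frac{3}{2}\right) \left(k + 12\right) = \left(\frac{3}{2} + k\right) \left(12 + k\right) = \left(12 + k\right) \left(\frac{3}{2} + k\right)$)
$p{\left(-5 \right)} E{\left(-2 \right)} + x{\left(0 \right)} = \frac{3 \left(18 + \left(-2\right)^{2} + \frac{27}{2} \left(-2\right)\right)}{5} + \left(2 + 0\right)^{2} = \frac{3 \left(18 + 4 - 27\right)}{5} + 2^{2} = \frac{3}{5} \left(-5\right) + 4 = -3 + 4 = 1$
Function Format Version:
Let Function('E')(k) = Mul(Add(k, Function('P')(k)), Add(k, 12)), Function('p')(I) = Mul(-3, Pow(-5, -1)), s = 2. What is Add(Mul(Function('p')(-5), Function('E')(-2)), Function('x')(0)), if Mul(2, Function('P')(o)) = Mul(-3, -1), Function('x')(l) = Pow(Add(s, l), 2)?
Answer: 1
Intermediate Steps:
Function('p')(I) = Rational(3, 5) (Function('p')(I) = Mul(-3, Rational(-1, 5)) = Rational(3, 5))
Function('x')(l) = Pow(Add(2, l), 2)
Function('P')(o) = Rational(3, 2) (Function('P')(o) = Mul(Rational(1, 2), Mul(-3, -1)) = Mul(Rational(1, 2), 3) = Rational(3, 2))
Function('E')(k) = Mul(Add(12, k), Add(Rational(3, 2), k)) (Function('E')(k) = Mul(Add(k, Rational(3, 2)), Add(k, 12)) = Mul(Add(Rational(3, 2), k), Add(12, k)) = Mul(Add(12, k), Add(Rational(3, 2), k)))
Add(Mul(Function('p')(-5), Function('E')(-2)), Function('x')(0)) = Add(Mul(Rational(3, 5), Add(18, Pow(-2, 2), Mul(Rational(27, 2), -2))), Pow(Add(2, 0), 2)) = Add(Mul(Rational(3, 5), Add(18, 4, -27)), Pow(2, 2)) = Add(Mul(Rational(3, 5), -5), 4) = Add(-3, 4) = 1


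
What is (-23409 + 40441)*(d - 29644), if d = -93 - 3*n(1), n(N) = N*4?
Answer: -506684968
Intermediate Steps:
n(N) = 4*N
d = -105 (d = -93 - 12 = -105)
(-23409 + 40441)*(d - 29644) = (-23409 + 40441)*(-105 - 29644) = 17032*(-29749) = -506684968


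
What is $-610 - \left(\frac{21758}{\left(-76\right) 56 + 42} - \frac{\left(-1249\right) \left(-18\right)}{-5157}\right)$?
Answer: $- \frac{17104403}{28077} \approx -609.2$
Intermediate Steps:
$-610 - \left(\frac{21758}{\left(-76\right) 56 + 42} - \frac{\left(-1249\right) \left(-18\right)}{-5157}\right) = -610 - \left(\frac{2498}{573} + \frac{21758}{-4256 + 42}\right) = -610 - \left(\frac{2498}{573} + \frac{21758}{-4214}\right) = -610 - - \frac{22567}{28077} = -610 + \left(\frac{253}{49} - \frac{2498}{573}\right) = -610 + \frac{22567}{28077} = - \frac{17104403}{28077}$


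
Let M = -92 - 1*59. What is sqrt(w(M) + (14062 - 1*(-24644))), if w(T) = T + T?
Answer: 2*sqrt(9601) ≈ 195.97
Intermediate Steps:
M = -151 (M = -92 - 59 = -151)
w(T) = 2*T
sqrt(w(M) + (14062 - 1*(-24644))) = sqrt(2*(-151) + (14062 - 1*(-24644))) = sqrt(-302 + (14062 + 24644)) = sqrt(-302 + 38706) = sqrt(38404) = 2*sqrt(9601)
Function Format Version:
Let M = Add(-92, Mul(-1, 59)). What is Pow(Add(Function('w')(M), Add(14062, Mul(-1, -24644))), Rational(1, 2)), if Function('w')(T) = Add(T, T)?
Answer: Mul(2, Pow(9601, Rational(1, 2))) ≈ 195.97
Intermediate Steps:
M = -151 (M = Add(-92, -59) = -151)
Function('w')(T) = Mul(2, T)
Pow(Add(Function('w')(M), Add(14062, Mul(-1, -24644))), Rational(1, 2)) = Pow(Add(Mul(2, -151), Add(14062, Mul(-1, -24644))), Rational(1, 2)) = Pow(Add(-302, Add(14062, 24644)), Rational(1, 2)) = Pow(Add(-302, 38706), Rational(1, 2)) = Pow(38404, Rational(1, 2)) = Mul(2, Pow(9601, Rational(1, 2)))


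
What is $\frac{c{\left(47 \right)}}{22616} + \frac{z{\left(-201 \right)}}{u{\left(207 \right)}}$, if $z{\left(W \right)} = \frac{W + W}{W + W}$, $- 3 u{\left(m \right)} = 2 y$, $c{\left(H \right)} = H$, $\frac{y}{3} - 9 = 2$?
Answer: $- \frac{981}{22616} \approx -0.043376$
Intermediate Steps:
$y = 33$ ($y = 27 + 3 \cdot 2 = 27 + 6 = 33$)
$u{\left(m \right)} = -22$ ($u{\left(m \right)} = - \frac{2 \cdot 33}{3} = \left(- \frac{1}{3}\right) 66 = -22$)
$z{\left(W \right)} = 1$ ($z{\left(W \right)} = \frac{2 W}{2 W} = 2 W \frac{1}{2 W} = 1$)
$\frac{c{\left(47 \right)}}{22616} + \frac{z{\left(-201 \right)}}{u{\left(207 \right)}} = \frac{47}{22616} + 1 \frac{1}{-22} = 47 \cdot \frac{1}{22616} + 1 \left(- \frac{1}{22}\right) = \frac{47}{22616} - \frac{1}{22} = - \frac{981}{22616}$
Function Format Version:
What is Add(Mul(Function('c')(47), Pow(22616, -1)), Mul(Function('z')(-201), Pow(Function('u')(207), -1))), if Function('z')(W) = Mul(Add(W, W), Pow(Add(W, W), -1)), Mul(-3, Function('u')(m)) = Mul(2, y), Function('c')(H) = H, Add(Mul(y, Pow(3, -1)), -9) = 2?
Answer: Rational(-981, 22616) ≈ -0.043376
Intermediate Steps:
y = 33 (y = Add(27, Mul(3, 2)) = Add(27, 6) = 33)
Function('u')(m) = -22 (Function('u')(m) = Mul(Rational(-1, 3), Mul(2, 33)) = Mul(Rational(-1, 3), 66) = -22)
Function('z')(W) = 1 (Function('z')(W) = Mul(Mul(2, W), Pow(Mul(2, W), -1)) = Mul(Mul(2, W), Mul(Rational(1, 2), Pow(W, -1))) = 1)
Add(Mul(Function('c')(47), Pow(22616, -1)), Mul(Function('z')(-201), Pow(Function('u')(207), -1))) = Add(Mul(47, Pow(22616, -1)), Mul(1, Pow(-22, -1))) = Add(Mul(47, Rational(1, 22616)), Mul(1, Rational(-1, 22))) = Add(Rational(47, 22616), Rational(-1, 22)) = Rational(-981, 22616)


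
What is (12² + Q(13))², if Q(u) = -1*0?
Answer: 20736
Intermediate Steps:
Q(u) = 0
(12² + Q(13))² = (12² + 0)² = (144 + 0)² = 144² = 20736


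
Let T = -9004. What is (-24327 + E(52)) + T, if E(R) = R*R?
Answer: -30627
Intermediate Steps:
E(R) = R²
(-24327 + E(52)) + T = (-24327 + 52²) - 9004 = (-24327 + 2704) - 9004 = -21623 - 9004 = -30627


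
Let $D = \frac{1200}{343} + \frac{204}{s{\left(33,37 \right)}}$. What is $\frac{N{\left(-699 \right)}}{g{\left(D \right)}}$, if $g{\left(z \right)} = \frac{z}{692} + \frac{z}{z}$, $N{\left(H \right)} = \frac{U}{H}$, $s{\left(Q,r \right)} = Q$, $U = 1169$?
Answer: $- \frac{763040201}{462640140} \approx -1.6493$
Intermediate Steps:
$D = \frac{36524}{3773}$ ($D = \frac{1200}{343} + \frac{204}{33} = 1200 \cdot \frac{1}{343} + 204 \cdot \frac{1}{33} = \frac{1200}{343} + \frac{68}{11} = \frac{36524}{3773} \approx 9.6804$)
$N{\left(H \right)} = \frac{1169}{H}$
$g{\left(z \right)} = 1 + \frac{z}{692}$ ($g{\left(z \right)} = z \frac{1}{692} + 1 = \frac{z}{692} + 1 = 1 + \frac{z}{692}$)
$\frac{N{\left(-699 \right)}}{g{\left(D \right)}} = \frac{1169 \frac{1}{-699}}{1 + \frac{1}{692} \cdot \frac{36524}{3773}} = \frac{1169 \left(- \frac{1}{699}\right)}{1 + \frac{9131}{652729}} = - \frac{1169}{699 \cdot \frac{661860}{652729}} = \left(- \frac{1169}{699}\right) \frac{652729}{661860} = - \frac{763040201}{462640140}$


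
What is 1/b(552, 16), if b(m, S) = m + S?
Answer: 1/568 ≈ 0.0017606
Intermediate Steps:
b(m, S) = S + m
1/b(552, 16) = 1/(16 + 552) = 1/568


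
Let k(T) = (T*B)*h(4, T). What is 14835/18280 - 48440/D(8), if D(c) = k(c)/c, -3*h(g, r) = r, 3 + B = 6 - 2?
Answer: 66414207/3656 ≈ 18166.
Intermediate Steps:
B = 1 (B = -3 + (6 - 2) = -3 + 4 = 1)
h(g, r) = -r/3
k(T) = -T²/3 (k(T) = (T*1)*(-T/3) = T*(-T/3) = -T²/3)
D(c) = -c/3 (D(c) = (-c²/3)/c = -c/3)
14835/18280 - 48440/D(8) = 14835/18280 - 48440/((-⅓*8)) = 14835*(1/18280) - 48440/(-8/3) = 2967/3656 - 48440*(-3/8) = 2967/3656 + 18165 = 66414207/3656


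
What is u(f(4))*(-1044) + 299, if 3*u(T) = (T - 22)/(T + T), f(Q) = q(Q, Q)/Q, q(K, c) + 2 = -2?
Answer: -3703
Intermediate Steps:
q(K, c) = -4 (q(K, c) = -2 - 2 = -4)
f(Q) = -4/Q
u(T) = (-22 + T)/(6*T) (u(T) = ((T - 22)/(T + T))/3 = ((-22 + T)/((2*T)))/3 = ((-22 + T)*(1/(2*T)))/3 = ((-22 + T)/(2*T))/3 = (-22 + T)/(6*T))
u(f(4))*(-1044) + 299 = ((-22 - 4/4)/(6*((-4/4))))*(-1044) + 299 = ((-22 - 4*¼)/(6*((-4*¼))))*(-1044) + 299 = ((⅙)*(-22 - 1)/(-1))*(-1044) + 299 = ((⅙)*(-1)*(-23))*(-1044) + 299 = (23/6)*(-1044) + 299 = -4002 + 299 = -3703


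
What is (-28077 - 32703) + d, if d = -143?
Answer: -60923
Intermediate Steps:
(-28077 - 32703) + d = (-28077 - 32703) - 143 = -60780 - 143 = -60923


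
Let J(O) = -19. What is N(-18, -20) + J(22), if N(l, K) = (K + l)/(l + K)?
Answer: -18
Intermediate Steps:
N(l, K) = 1 (N(l, K) = (K + l)/(K + l) = 1)
N(-18, -20) + J(22) = 1 - 19 = -18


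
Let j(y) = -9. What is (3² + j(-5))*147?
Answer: 0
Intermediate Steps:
(3² + j(-5))*147 = (3² - 9)*147 = (9 - 9)*147 = 0*147 = 0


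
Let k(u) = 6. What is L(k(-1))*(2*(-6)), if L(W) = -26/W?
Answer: 52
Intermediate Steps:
L(k(-1))*(2*(-6)) = (-26/6)*(2*(-6)) = -26*⅙*(-12) = -13/3*(-12) = 52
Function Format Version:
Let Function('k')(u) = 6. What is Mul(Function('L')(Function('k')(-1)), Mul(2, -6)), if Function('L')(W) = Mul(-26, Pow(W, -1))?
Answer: 52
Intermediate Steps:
Mul(Function('L')(Function('k')(-1)), Mul(2, -6)) = Mul(Mul(-26, Pow(6, -1)), Mul(2, -6)) = Mul(Mul(-26, Rational(1, 6)), -12) = Mul(Rational(-13, 3), -12) = 52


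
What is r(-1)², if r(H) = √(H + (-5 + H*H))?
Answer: -5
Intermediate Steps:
r(H) = √(-5 + H + H²) (r(H) = √(H + (-5 + H²)) = √(-5 + H + H²))
r(-1)² = (√(-5 - 1 + (-1)²))² = (√(-5 - 1 + 1))² = (√(-5))² = (I*√5)² = -5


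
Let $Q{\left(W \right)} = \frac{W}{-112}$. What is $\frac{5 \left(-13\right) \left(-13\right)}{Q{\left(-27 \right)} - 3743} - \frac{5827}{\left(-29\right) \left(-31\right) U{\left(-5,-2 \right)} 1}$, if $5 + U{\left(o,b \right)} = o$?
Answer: $\frac{1591800703}{3768509110} \approx 0.4224$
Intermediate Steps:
$U{\left(o,b \right)} = -5 + o$
$Q{\left(W \right)} = - \frac{W}{112}$ ($Q{\left(W \right)} = W \left(- \frac{1}{112}\right) = - \frac{W}{112}$)
$\frac{5 \left(-13\right) \left(-13\right)}{Q{\left(-27 \right)} - 3743} - \frac{5827}{\left(-29\right) \left(-31\right) U{\left(-5,-2 \right)} 1} = \frac{5 \left(-13\right) \left(-13\right)}{\left(- \frac{1}{112}\right) \left(-27\right) - 3743} - \frac{5827}{\left(-29\right) \left(-31\right) \left(-5 - 5\right) 1} = \frac{\left(-65\right) \left(-13\right)}{\frac{27}{112} - 3743} - \frac{5827}{899 \left(\left(-10\right) 1\right)} = \frac{845}{- \frac{419189}{112}} - \frac{5827}{899 \left(-10\right)} = 845 \left(- \frac{112}{419189}\right) - \frac{5827}{-8990} = - \frac{94640}{419189} - - \frac{5827}{8990} = - \frac{94640}{419189} + \frac{5827}{8990} = \frac{1591800703}{3768509110}$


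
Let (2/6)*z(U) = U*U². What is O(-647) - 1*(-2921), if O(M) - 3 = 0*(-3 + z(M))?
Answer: 2924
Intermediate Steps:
z(U) = 3*U³ (z(U) = 3*(U*U²) = 3*U³)
O(M) = 3 (O(M) = 3 + 0*(-3 + 3*M³) = 3 + 0 = 3)
O(-647) - 1*(-2921) = 3 - 1*(-2921) = 3 + 2921 = 2924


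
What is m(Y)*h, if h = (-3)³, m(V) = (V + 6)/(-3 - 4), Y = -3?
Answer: 81/7 ≈ 11.571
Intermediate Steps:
m(V) = -6/7 - V/7 (m(V) = (6 + V)/(-7) = (6 + V)*(-⅐) = -6/7 - V/7)
h = -27
m(Y)*h = (-6/7 - ⅐*(-3))*(-27) = (-6/7 + 3/7)*(-27) = -3/7*(-27) = 81/7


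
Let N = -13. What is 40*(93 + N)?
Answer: 3200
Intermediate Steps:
40*(93 + N) = 40*(93 - 13) = 40*80 = 3200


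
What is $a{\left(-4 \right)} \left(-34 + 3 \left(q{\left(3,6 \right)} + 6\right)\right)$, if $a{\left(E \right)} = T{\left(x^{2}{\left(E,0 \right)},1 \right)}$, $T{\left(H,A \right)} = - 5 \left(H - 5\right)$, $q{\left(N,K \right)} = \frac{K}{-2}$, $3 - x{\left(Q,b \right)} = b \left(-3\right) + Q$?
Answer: $5500$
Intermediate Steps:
$x{\left(Q,b \right)} = 3 - Q + 3 b$ ($x{\left(Q,b \right)} = 3 - \left(b \left(-3\right) + Q\right) = 3 - \left(- 3 b + Q\right) = 3 - \left(Q - 3 b\right) = 3 - Q + 3 b$)
$q{\left(N,K \right)} = - \frac{K}{2}$ ($q{\left(N,K \right)} = K \left(- \frac{1}{2}\right) = - \frac{K}{2}$)
$T{\left(H,A \right)} = 25 - 5 H$ ($T{\left(H,A \right)} = - 5 \left(-5 + H\right) = 25 - 5 H$)
$a{\left(E \right)} = 25 - 5 \left(3 - E\right)^{2}$ ($a{\left(E \right)} = 25 - 5 \left(3 - E + 3 \cdot 0\right)^{2} = 25 - 5 \left(3 - E + 0\right)^{2} = 25 - 5 \left(3 - E\right)^{2}$)
$a{\left(-4 \right)} \left(-34 + 3 \left(q{\left(3,6 \right)} + 6\right)\right) = \left(25 - 5 \left(-3 - 4\right)^{2}\right) \left(-34 + 3 \left(\left(- \frac{1}{2}\right) 6 + 6\right)\right) = \left(25 - 5 \left(-7\right)^{2}\right) \left(-34 + 3 \left(-3 + 6\right)\right) = \left(25 - 245\right) \left(-34 + 3 \cdot 3\right) = \left(25 - 245\right) \left(-34 + 9\right) = \left(-220\right) \left(-25\right) = 5500$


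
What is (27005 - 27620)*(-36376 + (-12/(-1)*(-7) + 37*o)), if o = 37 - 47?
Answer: 22650450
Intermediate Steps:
o = -10
(27005 - 27620)*(-36376 + (-12/(-1)*(-7) + 37*o)) = (27005 - 27620)*(-36376 + (-12/(-1)*(-7) + 37*(-10))) = -615*(-36376 + (-12*(-1)*(-7) - 370)) = -615*(-36376 + (12*(-7) - 370)) = -615*(-36376 + (-84 - 370)) = -615*(-36376 - 454) = -615*(-36830) = 22650450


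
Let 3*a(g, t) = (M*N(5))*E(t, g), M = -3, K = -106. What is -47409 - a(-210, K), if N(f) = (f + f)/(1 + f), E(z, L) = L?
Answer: -47759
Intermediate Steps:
N(f) = 2*f/(1 + f) (N(f) = (2*f)/(1 + f) = 2*f/(1 + f))
a(g, t) = -5*g/3 (a(g, t) = ((-6*5/(1 + 5))*g)/3 = ((-6*5/6)*g)/3 = ((-3*5/3)*g)/3 = (-5*g)/3 = -5*g/3)
-47409 - a(-210, K) = -47409 - (-5)*(-210)/3 = -47409 - 1*350 = -47409 - 350 = -47759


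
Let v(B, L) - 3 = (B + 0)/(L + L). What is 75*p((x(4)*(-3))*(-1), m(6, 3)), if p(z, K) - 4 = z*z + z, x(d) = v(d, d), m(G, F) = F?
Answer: 37425/4 ≈ 9356.3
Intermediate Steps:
v(B, L) = 3 + B/(2*L) (v(B, L) = 3 + (B + 0)/(L + L) = 3 + B/((2*L)) = 3 + B*(1/(2*L)) = 3 + B/(2*L))
x(d) = 7/2 (x(d) = 3 + d/(2*d) = 3 + 1/2 = 7/2)
p(z, K) = 4 + z + z**2 (p(z, K) = 4 + (z*z + z) = 4 + (z**2 + z) = 4 + (z + z**2) = 4 + z + z**2)
75*p((x(4)*(-3))*(-1), m(6, 3)) = 75*(4 + ((7/2)*(-3))*(-1) + (((7/2)*(-3))*(-1))**2) = 75*(4 - 21/2*(-1) + (-21/2*(-1))**2) = 75*(4 + 21/2 + (21/2)**2) = 75*(4 + 21/2 + 441/4) = 75*(499/4) = 37425/4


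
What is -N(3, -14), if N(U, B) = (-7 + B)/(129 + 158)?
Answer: 3/41 ≈ 0.073171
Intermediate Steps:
N(U, B) = -1/41 + B/287 (N(U, B) = (-7 + B)/287 = (-7 + B)*(1/287) = -1/41 + B/287)
-N(3, -14) = -(-1/41 + (1/287)*(-14)) = -(-1/41 - 2/41) = -1*(-3/41) = 3/41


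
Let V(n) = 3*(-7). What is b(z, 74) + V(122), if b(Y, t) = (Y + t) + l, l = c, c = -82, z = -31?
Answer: -60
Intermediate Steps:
l = -82
V(n) = -21
b(Y, t) = -82 + Y + t (b(Y, t) = (Y + t) - 82 = -82 + Y + t)
b(z, 74) + V(122) = (-82 - 31 + 74) - 21 = -39 - 21 = -60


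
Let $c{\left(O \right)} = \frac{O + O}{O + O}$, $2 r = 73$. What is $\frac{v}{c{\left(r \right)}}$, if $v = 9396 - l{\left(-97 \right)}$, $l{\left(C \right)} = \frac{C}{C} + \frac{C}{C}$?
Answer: $9394$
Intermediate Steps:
$r = \frac{73}{2}$ ($r = \frac{1}{2} \cdot 73 = \frac{73}{2} \approx 36.5$)
$c{\left(O \right)} = 1$ ($c{\left(O \right)} = \frac{2 O}{2 O} = 2 O \frac{1}{2 O} = 1$)
$l{\left(C \right)} = 2$ ($l{\left(C \right)} = 1 + 1 = 2$)
$v = 9394$ ($v = 9396 - 2 = 9394$)
$\frac{v}{c{\left(r \right)}} = \frac{9394}{1} = 9394 \cdot 1 = 9394$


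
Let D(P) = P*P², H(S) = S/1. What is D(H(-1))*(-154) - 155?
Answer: -1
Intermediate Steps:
H(S) = S (H(S) = S*1 = S)
D(P) = P³
D(H(-1))*(-154) - 155 = (-1)³*(-154) - 155 = -1*(-154) - 155 = 154 - 155 = -1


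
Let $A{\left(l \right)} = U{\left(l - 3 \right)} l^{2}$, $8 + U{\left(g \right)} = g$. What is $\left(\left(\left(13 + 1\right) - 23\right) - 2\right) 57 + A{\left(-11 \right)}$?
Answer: $-3289$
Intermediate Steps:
$U{\left(g \right)} = -8 + g$
$A{\left(l \right)} = l^{2} \left(-11 + l\right)$ ($A{\left(l \right)} = \left(-8 + \left(l - 3\right)\right) l^{2} = \left(-8 + \left(-3 + l\right)\right) l^{2} = \left(-11 + l\right) l^{2} = l^{2} \left(-11 + l\right)$)
$\left(\left(\left(13 + 1\right) - 23\right) - 2\right) 57 + A{\left(-11 \right)} = \left(\left(\left(13 + 1\right) - 23\right) - 2\right) 57 + \left(-11\right)^{2} \left(-11 - 11\right) = \left(\left(14 - 23\right) - 2\right) 57 + 121 \left(-22\right) = \left(-9 - 2\right) 57 - 2662 = \left(-11\right) 57 - 2662 = -627 - 2662 = -3289$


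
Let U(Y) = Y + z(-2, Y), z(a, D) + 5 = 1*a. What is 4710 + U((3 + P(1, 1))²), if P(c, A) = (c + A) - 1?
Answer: 4719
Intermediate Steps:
z(a, D) = -5 + a (z(a, D) = -5 + 1*a = -5 + a)
P(c, A) = -1 + A + c (P(c, A) = (A + c) - 1 = -1 + A + c)
U(Y) = -7 + Y (U(Y) = Y + (-5 - 2) = Y - 7 = -7 + Y)
4710 + U((3 + P(1, 1))²) = 4710 + (-7 + (3 + (-1 + 1 + 1))²) = 4710 + (-7 + (3 + 1)²) = 4710 + (-7 + 4²) = 4710 + (-7 + 16) = 4710 + 9 = 4719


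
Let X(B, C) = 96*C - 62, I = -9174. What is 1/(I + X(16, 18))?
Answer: -1/7508 ≈ -0.00013319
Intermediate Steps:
X(B, C) = -62 + 96*C
1/(I + X(16, 18)) = 1/(-9174 + (-62 + 96*18)) = 1/(-9174 + (-62 + 1728)) = 1/(-9174 + 1666) = 1/(-7508) = -1/7508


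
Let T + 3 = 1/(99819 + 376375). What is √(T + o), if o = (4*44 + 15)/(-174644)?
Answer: I*√1297282141191936890253/20791106234 ≈ 1.7324*I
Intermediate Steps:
T = -1428581/476194 (T = -3 + 1/(99819 + 376375) = -3 + 1/476194 = -1428581/476194 ≈ -3.0000)
o = -191/174644 (o = (176 + 15)*(-1/174644) = 191*(-1/174644) = -191/174644 ≈ -0.0010937)
√(T + o) = √(-1428581/476194 - 191/174644) = √(-124792026609/41582212468) = I*√1297282141191936890253/20791106234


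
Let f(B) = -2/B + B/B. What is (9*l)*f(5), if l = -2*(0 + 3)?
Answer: -162/5 ≈ -32.400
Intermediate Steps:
l = -6 (l = -2*3 = -6)
f(B) = 1 - 2/B (f(B) = -2/B + 1 = 1 - 2/B)
(9*l)*f(5) = (9*(-6))*((-2 + 5)/5) = -54*3/5 = -162/5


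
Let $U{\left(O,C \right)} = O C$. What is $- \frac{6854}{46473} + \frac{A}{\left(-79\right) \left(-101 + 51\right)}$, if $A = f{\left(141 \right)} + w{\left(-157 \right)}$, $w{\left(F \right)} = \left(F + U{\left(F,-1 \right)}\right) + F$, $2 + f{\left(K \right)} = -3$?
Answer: $- \frac{17300963}{91784175} \approx -0.1885$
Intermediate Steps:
$U{\left(O,C \right)} = C O$
$f{\left(K \right)} = -5$ ($f{\left(K \right)} = -2 - 3 = -5$)
$w{\left(F \right)} = F$ ($w{\left(F \right)} = \left(F - F\right) + F = 0 + F = F$)
$A = -162$ ($A = -5 - 157 = -162$)
$- \frac{6854}{46473} + \frac{A}{\left(-79\right) \left(-101 + 51\right)} = - \frac{6854}{46473} - \frac{162}{\left(-79\right) \left(-101 + 51\right)} = \left(-6854\right) \frac{1}{46473} - \frac{162}{\left(-79\right) \left(-50\right)} = - \frac{6854}{46473} - \frac{162}{3950} = - \frac{6854}{46473} - \frac{81}{1975} = - \frac{17300963}{91784175}$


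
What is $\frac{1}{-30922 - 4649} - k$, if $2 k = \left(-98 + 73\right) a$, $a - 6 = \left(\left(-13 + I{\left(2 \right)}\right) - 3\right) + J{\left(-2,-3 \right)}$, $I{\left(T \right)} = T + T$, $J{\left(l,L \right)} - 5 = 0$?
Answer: $- \frac{889277}{71142} \approx -12.5$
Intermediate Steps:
$J{\left(l,L \right)} = 5$ ($J{\left(l,L \right)} = 5 + 0 = 5$)
$I{\left(T \right)} = 2 T$
$a = -1$ ($a = 6 + \left(\left(\left(-13 + 2 \cdot 2\right) - 3\right) + 5\right) = 6 + \left(\left(\left(-13 + 4\right) - 3\right) + 5\right) = 6 + \left(\left(-9 - 3\right) + 5\right) = 6 + \left(-12 + 5\right) = 6 - 7 = -1$)
$k = \frac{25}{2}$ ($k = \frac{\left(-98 + 73\right) \left(-1\right)}{2} = \frac{\left(-25\right) \left(-1\right)}{2} = \frac{1}{2} \cdot 25 = \frac{25}{2} \approx 12.5$)
$\frac{1}{-30922 - 4649} - k = \frac{1}{-30922 - 4649} - \frac{25}{2} = \frac{1}{-35571} - \frac{25}{2} = - \frac{1}{35571} - \frac{25}{2} = - \frac{889277}{71142}$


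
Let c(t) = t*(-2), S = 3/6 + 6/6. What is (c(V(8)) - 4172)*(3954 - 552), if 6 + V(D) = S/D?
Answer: -56614383/4 ≈ -1.4154e+7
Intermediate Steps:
S = 3/2 (S = 3*(⅙) + 6*(⅙) = ½ + 1 = 3/2 ≈ 1.5000)
V(D) = -6 + 3/(2*D)
c(t) = -2*t
(c(V(8)) - 4172)*(3954 - 552) = (-2*(-6 + (3/2)/8) - 4172)*(3954 - 552) = (-2*(-6 + (3/2)*(⅛)) - 4172)*3402 = (-2*(-6 + 3/16) - 4172)*3402 = (-2*(-93/16) - 4172)*3402 = (93/8 - 4172)*3402 = -33283/8*3402 = -56614383/4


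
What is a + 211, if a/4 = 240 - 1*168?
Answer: 499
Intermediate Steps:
a = 288 (a = 4*(240 - 1*168) = 4*(240 - 168) = 4*72 = 288)
a + 211 = 288 + 211 = 499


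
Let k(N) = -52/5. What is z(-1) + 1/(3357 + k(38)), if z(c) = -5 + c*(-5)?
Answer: 5/16733 ≈ 0.00029881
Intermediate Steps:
k(N) = -52/5 (k(N) = -52*1/5 = -52/5)
z(c) = -5 - 5*c
z(-1) + 1/(3357 + k(38)) = (-5 - 5*(-1)) + 1/(3357 - 52/5) = (-5 + 5) + 1/(16733/5) = 0 + 5/16733 = 5/16733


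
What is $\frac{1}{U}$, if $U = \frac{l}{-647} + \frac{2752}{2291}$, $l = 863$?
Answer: $- \frac{1482277}{196589} \approx -7.54$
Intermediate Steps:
$U = - \frac{196589}{1482277}$ ($U = \frac{863}{-647} + \frac{2752}{2291} = 863 \left(- \frac{1}{647}\right) + 2752 \cdot \frac{1}{2291} = - \frac{863}{647} + \frac{2752}{2291} = - \frac{196589}{1482277} \approx -0.13263$)
$\frac{1}{U} = \frac{1}{- \frac{196589}{1482277}} = - \frac{1482277}{196589}$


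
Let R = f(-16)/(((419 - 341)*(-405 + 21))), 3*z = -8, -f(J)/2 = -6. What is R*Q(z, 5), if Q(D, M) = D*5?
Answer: 5/936 ≈ 0.0053419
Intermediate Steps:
f(J) = 12 (f(J) = -2*(-6) = 12)
z = -8/3 (z = (1/3)*(-8) = -8/3 ≈ -2.6667)
R = -1/2496 (R = 12/(((419 - 341)*(-405 + 21))) = 12/((78*(-384))) = 12/(-29952) = 12*(-1/29952) = -1/2496 ≈ -0.00040064)
Q(D, M) = 5*D
R*Q(z, 5) = -5*(-8)/(2496*3) = -1/2496*(-40/3) = 5/936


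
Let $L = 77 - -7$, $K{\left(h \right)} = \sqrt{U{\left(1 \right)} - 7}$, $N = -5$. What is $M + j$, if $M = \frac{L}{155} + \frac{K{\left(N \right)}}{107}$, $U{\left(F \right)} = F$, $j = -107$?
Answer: $- \frac{16501}{155} + \frac{i \sqrt{6}}{107} \approx -106.46 + 0.022892 i$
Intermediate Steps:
$K{\left(h \right)} = i \sqrt{6}$ ($K{\left(h \right)} = \sqrt{1 - 7} = \sqrt{-6} = i \sqrt{6}$)
$L = 84$ ($L = 77 + 7 = 84$)
$M = \frac{84}{155} + \frac{i \sqrt{6}}{107} \approx 0.54194 + 0.022892 i$
$M + j = \left(\frac{84}{155} + \frac{i \sqrt{6}}{107}\right) - 107 = - \frac{16501}{155} + \frac{i \sqrt{6}}{107}$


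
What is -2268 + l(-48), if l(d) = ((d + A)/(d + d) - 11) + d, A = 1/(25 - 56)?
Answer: -6923663/2976 ≈ -2326.5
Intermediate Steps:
A = -1/31 (A = 1/(-31) = -1/31 ≈ -0.032258)
l(d) = -11 + d + (-1/31 + d)/(2*d) (l(d) = ((d - 1/31)/(d + d) - 11) + d = ((-1/31 + d)/((2*d)) - 11) + d = ((-1/31 + d)*(1/(2*d)) - 11) + d = ((-1/31 + d)/(2*d) - 11) + d = (-11 + (-1/31 + d)/(2*d)) + d = -11 + d + (-1/31 + d)/(2*d))
-2268 + l(-48) = -2268 + (-21/2 - 48 - 1/62/(-48)) = -2268 + (-21/2 - 48 - 1/62*(-1/48)) = -2268 + (-21/2 - 48 + 1/2976) = -2268 - 174095/2976 = -6923663/2976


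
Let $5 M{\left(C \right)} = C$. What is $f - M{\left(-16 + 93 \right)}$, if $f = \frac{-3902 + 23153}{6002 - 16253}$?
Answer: $- \frac{98398}{5695} \approx -17.278$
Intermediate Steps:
$M{\left(C \right)} = \frac{C}{5}$
$f = - \frac{2139}{1139}$ ($f = \frac{19251}{6002 - 16253} = \frac{19251}{-10251} = 19251 \left(- \frac{1}{10251}\right) = - \frac{2139}{1139} \approx -1.878$)
$f - M{\left(-16 + 93 \right)} = - \frac{2139}{1139} - \frac{-16 + 93}{5} = - \frac{2139}{1139} - \frac{1}{5} \cdot 77 = - \frac{2139}{1139} - \frac{77}{5} = - \frac{98398}{5695}$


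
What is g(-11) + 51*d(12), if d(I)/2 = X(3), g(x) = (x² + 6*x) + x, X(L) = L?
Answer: 350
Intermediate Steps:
g(x) = x² + 7*x
d(I) = 6 (d(I) = 2*3 = 6)
g(-11) + 51*d(12) = -11*(7 - 11) + 51*6 = -11*(-4) + 306 = 44 + 306 = 350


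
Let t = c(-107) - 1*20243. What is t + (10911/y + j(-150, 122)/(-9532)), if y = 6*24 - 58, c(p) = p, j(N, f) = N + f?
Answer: -4144486785/204938 ≈ -20223.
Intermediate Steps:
y = 86 (y = 144 - 58 = 86)
t = -20350 (t = -107 - 1*20243 = -107 - 20243 = -20350)
t + (10911/y + j(-150, 122)/(-9532)) = -20350 + (10911/86 + (-150 + 122)/(-9532)) = -20350 + (10911*(1/86) - 28*(-1/9532)) = -20350 + (10911/86 + 7/2383) = -20350 + 26001515/204938 = -4144486785/204938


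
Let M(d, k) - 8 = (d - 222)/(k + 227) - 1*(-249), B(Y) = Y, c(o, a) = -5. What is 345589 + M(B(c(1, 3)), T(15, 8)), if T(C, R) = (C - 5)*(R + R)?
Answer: 133842175/387 ≈ 3.4585e+5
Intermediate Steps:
T(C, R) = 2*R*(-5 + C) (T(C, R) = (-5 + C)*(2*R) = 2*R*(-5 + C))
M(d, k) = 257 + (-222 + d)/(227 + k) (M(d, k) = 8 + ((d - 222)/(k + 227) - 1*(-249)) = 8 + ((-222 + d)/(227 + k) + 249) = 8 + (249 + (-222 + d)/(227 + k)) = 257 + (-222 + d)/(227 + k))
345589 + M(B(c(1, 3)), T(15, 8)) = 345589 + (58117 - 5 + 257*(2*8*(-5 + 15)))/(227 + 2*8*(-5 + 15)) = 345589 + (58117 - 5 + 257*(2*8*10))/(227 + 2*8*10) = 345589 + (58117 - 5 + 257*160)/(227 + 160) = 345589 + (58117 - 5 + 41120)/387 = 345589 + (1/387)*99232 = 345589 + 99232/387 = 133842175/387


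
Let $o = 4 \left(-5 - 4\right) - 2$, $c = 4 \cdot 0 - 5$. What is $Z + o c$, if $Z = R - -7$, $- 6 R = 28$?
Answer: $\frac{577}{3} \approx 192.33$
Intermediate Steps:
$R = - \frac{14}{3}$ ($R = \left(- \frac{1}{6}\right) 28 = - \frac{14}{3} \approx -4.6667$)
$c = -5$ ($c = 0 - 5 = -5$)
$o = -38$ ($o = 4 \left(-9\right) - 2 = -36 - 2 = -38$)
$Z = \frac{7}{3}$ ($Z = - \frac{14}{3} - -7 = - \frac{14}{3} + 7 = \frac{7}{3} \approx 2.3333$)
$Z + o c = \frac{7}{3} - -190 = \frac{7}{3} + 190 = \frac{577}{3}$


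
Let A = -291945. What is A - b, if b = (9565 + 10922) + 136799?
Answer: -449231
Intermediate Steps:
b = 157286 (b = 20487 + 136799 = 157286)
A - b = -291945 - 1*157286 = -291945 - 157286 = -449231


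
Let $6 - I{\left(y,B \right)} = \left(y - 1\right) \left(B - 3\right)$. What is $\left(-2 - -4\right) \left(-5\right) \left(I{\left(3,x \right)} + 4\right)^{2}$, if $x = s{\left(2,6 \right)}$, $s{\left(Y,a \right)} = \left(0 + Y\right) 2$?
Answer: $-640$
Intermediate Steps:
$s{\left(Y,a \right)} = 2 Y$ ($s{\left(Y,a \right)} = Y 2 = 2 Y$)
$x = 4$ ($x = 2 \cdot 2 = 4$)
$I{\left(y,B \right)} = 6 - \left(-1 + y\right) \left(-3 + B\right)$ ($I{\left(y,B \right)} = 6 - \left(y - 1\right) \left(B - 3\right) = 6 - \left(-1 + y\right) \left(-3 + B\right)$)
$\left(-2 - -4\right) \left(-5\right) \left(I{\left(3,x \right)} + 4\right)^{2} = \left(-2 - -4\right) \left(-5\right) \left(\left(3 + 4 + 3 \cdot 3 - 4 \cdot 3\right) + 4\right)^{2} = \left(-2 + 4\right) \left(-5\right) \left(\left(3 + 4 + 9 - 12\right) + 4\right)^{2} = 2 \left(-5\right) \left(4 + 4\right)^{2} = - 10 \cdot 8^{2} = \left(-10\right) 64 = -640$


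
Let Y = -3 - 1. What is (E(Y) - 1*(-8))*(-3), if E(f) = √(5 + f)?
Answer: -27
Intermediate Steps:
Y = -4
(E(Y) - 1*(-8))*(-3) = (√(5 - 4) - 1*(-8))*(-3) = (√1 + 8)*(-3) = (1 + 8)*(-3) = 9*(-3) = -27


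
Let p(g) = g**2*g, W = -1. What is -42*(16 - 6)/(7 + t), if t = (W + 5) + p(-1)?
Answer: -42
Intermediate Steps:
p(g) = g**3
t = 3 (t = (-1 + 5) + (-1)**3 = 4 - 1 = 3)
-42*(16 - 6)/(7 + t) = -42*(16 - 6)/(7 + 3) = -420/10 = -42*1 = -42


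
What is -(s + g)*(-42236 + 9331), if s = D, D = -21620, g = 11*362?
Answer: -580378390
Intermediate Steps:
g = 3982
s = -21620
-(s + g)*(-42236 + 9331) = -(-21620 + 3982)*(-42236 + 9331) = -(-17638)*(-32905) = -1*580378390 = -580378390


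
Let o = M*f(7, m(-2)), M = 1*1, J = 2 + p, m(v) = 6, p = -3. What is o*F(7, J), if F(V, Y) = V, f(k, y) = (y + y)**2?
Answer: 1008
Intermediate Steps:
J = -1 (J = 2 - 3 = -1)
f(k, y) = 4*y**2 (f(k, y) = (2*y)**2 = 4*y**2)
M = 1
o = 144 (o = 1*(4*6**2) = 1*(4*36) = 1*144 = 144)
o*F(7, J) = 144*7 = 1008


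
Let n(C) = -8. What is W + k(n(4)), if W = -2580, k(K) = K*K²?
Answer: -3092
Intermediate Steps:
k(K) = K³
W + k(n(4)) = -2580 + (-8)³ = -2580 - 512 = -3092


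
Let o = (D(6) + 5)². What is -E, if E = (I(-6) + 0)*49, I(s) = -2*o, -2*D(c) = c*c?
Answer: 16562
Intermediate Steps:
D(c) = -c²/2 (D(c) = -c*c/2 = -c²/2)
o = 169 (o = (-½*6² + 5)² = (-½*36 + 5)² = (-18 + 5)² = (-13)² = 169)
I(s) = -338 (I(s) = -2*169 = -338)
E = -16562 (E = (-338 + 0)*49 = -338*49 = -16562)
-E = -1*(-16562) = 16562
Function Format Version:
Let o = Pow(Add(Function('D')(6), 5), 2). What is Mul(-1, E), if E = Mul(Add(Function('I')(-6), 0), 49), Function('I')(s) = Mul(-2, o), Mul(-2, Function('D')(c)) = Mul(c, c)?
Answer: 16562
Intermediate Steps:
Function('D')(c) = Mul(Rational(-1, 2), Pow(c, 2)) (Function('D')(c) = Mul(Rational(-1, 2), Mul(c, c)) = Mul(Rational(-1, 2), Pow(c, 2)))
o = 169 (o = Pow(Add(Mul(Rational(-1, 2), Pow(6, 2)), 5), 2) = Pow(Add(Mul(Rational(-1, 2), 36), 5), 2) = Pow(Add(-18, 5), 2) = Pow(-13, 2) = 169)
Function('I')(s) = -338 (Function('I')(s) = Mul(-2, 169) = -338)
E = -16562 (E = Mul(Add(-338, 0), 49) = Mul(-338, 49) = -16562)
Mul(-1, E) = Mul(-1, -16562) = 16562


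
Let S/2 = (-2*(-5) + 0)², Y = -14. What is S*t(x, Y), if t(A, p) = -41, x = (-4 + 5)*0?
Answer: -8200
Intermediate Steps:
x = 0 (x = 1*0 = 0)
S = 200 (S = 2*(-2*(-5) + 0)² = 2*(10 + 0)² = 2*10² = 2*100 = 200)
S*t(x, Y) = 200*(-41) = -8200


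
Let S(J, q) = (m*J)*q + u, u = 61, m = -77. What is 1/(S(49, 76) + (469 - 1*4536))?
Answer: -1/290754 ≈ -3.4393e-6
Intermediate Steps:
S(J, q) = 61 - 77*J*q (S(J, q) = (-77*J)*q + 61 = -77*J*q + 61 = 61 - 77*J*q)
1/(S(49, 76) + (469 - 1*4536)) = 1/((61 - 77*49*76) + (469 - 1*4536)) = 1/((61 - 286748) + (469 - 4536)) = 1/(-286687 - 4067) = 1/(-290754) = -1/290754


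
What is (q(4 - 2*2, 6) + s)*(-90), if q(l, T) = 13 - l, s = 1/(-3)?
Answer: -1140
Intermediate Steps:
s = -1/3 ≈ -0.33333
(q(4 - 2*2, 6) + s)*(-90) = ((13 - (4 - 2*2)) - 1/3)*(-90) = ((13 - (4 - 4)) - 1/3)*(-90) = ((13 - 1*0) - 1/3)*(-90) = ((13 + 0) - 1/3)*(-90) = (13 - 1/3)*(-90) = (38/3)*(-90) = -1140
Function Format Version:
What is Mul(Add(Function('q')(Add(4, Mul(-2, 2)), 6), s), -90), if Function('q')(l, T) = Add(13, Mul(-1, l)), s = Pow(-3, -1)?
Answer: -1140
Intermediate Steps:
s = Rational(-1, 3) ≈ -0.33333
Mul(Add(Function('q')(Add(4, Mul(-2, 2)), 6), s), -90) = Mul(Add(Add(13, Mul(-1, Add(4, Mul(-2, 2)))), Rational(-1, 3)), -90) = Mul(Add(Add(13, Mul(-1, Add(4, -4))), Rational(-1, 3)), -90) = Mul(Add(Add(13, Mul(-1, 0)), Rational(-1, 3)), -90) = Mul(Add(Add(13, 0), Rational(-1, 3)), -90) = Mul(Add(13, Rational(-1, 3)), -90) = Mul(Rational(38, 3), -90) = -1140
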